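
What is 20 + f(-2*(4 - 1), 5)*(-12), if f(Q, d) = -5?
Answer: 80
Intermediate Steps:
20 + f(-2*(4 - 1), 5)*(-12) = 20 - 5*(-12) = 20 + 60 = 80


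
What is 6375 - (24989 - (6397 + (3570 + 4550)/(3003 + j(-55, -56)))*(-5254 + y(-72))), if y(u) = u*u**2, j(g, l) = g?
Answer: -1785263443256/737 ≈ -2.4223e+9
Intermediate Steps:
y(u) = u**3
6375 - (24989 - (6397 + (3570 + 4550)/(3003 + j(-55, -56)))*(-5254 + y(-72))) = 6375 - (24989 - (6397 + (3570 + 4550)/(3003 - 55))*(-5254 + (-72)**3)) = 6375 - (24989 - (6397 + 8120/2948)*(-5254 - 373248)) = 6375 - (24989 - (6397 + 8120*(1/2948))*(-378502)) = 6375 - (24989 - (6397 + 2030/737)*(-378502)) = 6375 - (24989 - 4716619*(-378502)/737) = 6375 - (24989 - 1*(-1785249724738/737)) = 6375 - (24989 + 1785249724738/737) = 6375 - 1*1785268141631/737 = 6375 - 1785268141631/737 = -1785263443256/737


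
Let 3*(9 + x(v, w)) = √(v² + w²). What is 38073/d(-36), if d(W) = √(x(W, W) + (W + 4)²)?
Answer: 38073/√(1015 + 12*√2) ≈ 1185.2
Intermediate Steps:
x(v, w) = -9 + √(v² + w²)/3
d(W) = √(-9 + (4 + W)² + √2*√(W²)/3) (d(W) = √((-9 + √(W² + W²)/3) + (W + 4)²) = √((-9 + √(2*W²)/3) + (4 + W)²) = √((-9 + (√2*√(W²))/3) + (4 + W)²) = √((-9 + √2*√(W²)/3) + (4 + W)²) = √(-9 + (4 + W)² + √2*√(W²)/3))
38073/d(-36) = 38073/((√(-81 + 9*(4 - 36)² + 3*√2*√((-36)²))/3)) = 38073/((√(-81 + 9*(-32)² + 3*√2*√1296)/3)) = 38073/((√(-81 + 9*1024 + 3*√2*36)/3)) = 38073/((√(-81 + 9216 + 108*√2)/3)) = 38073/((√(9135 + 108*√2)/3)) = 38073*(3/√(9135 + 108*√2)) = 114219/√(9135 + 108*√2)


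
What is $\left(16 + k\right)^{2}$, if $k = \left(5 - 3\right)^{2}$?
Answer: $400$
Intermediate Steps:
$k = 4$ ($k = 2^{2} = 4$)
$\left(16 + k\right)^{2} = \left(16 + 4\right)^{2} = 20^{2} = 400$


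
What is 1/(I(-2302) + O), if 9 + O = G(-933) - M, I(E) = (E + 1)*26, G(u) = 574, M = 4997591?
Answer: -1/5056852 ≈ -1.9775e-7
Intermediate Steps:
I(E) = 26 + 26*E (I(E) = (1 + E)*26 = 26 + 26*E)
O = -4997026 (O = -9 + (574 - 1*4997591) = -9 + (574 - 4997591) = -9 - 4997017 = -4997026)
1/(I(-2302) + O) = 1/((26 + 26*(-2302)) - 4997026) = 1/((26 - 59852) - 4997026) = 1/(-59826 - 4997026) = 1/(-5056852) = -1/5056852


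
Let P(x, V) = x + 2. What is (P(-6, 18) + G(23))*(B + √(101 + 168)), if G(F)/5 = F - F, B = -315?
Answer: 1260 - 4*√269 ≈ 1194.4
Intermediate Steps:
G(F) = 0 (G(F) = 5*(F - F) = 5*0 = 0)
P(x, V) = 2 + x
(P(-6, 18) + G(23))*(B + √(101 + 168)) = ((2 - 6) + 0)*(-315 + √(101 + 168)) = (-4 + 0)*(-315 + √269) = -4*(-315 + √269) = 1260 - 4*√269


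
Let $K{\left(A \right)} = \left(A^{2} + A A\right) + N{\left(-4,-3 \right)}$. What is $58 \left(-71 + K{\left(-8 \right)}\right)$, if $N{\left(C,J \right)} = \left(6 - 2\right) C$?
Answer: $2378$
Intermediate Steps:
$N{\left(C,J \right)} = 4 C$
$K{\left(A \right)} = -16 + 2 A^{2}$ ($K{\left(A \right)} = \left(A^{2} + A A\right) + 4 \left(-4\right) = \left(A^{2} + A^{2}\right) - 16 = 2 A^{2} - 16 = -16 + 2 A^{2}$)
$58 \left(-71 + K{\left(-8 \right)}\right) = 58 \left(-71 - \left(16 - 2 \left(-8\right)^{2}\right)\right) = 58 \left(-71 + \left(-16 + 2 \cdot 64\right)\right) = 58 \left(-71 + \left(-16 + 128\right)\right) = 58 \left(-71 + 112\right) = 58 \cdot 41 = 2378$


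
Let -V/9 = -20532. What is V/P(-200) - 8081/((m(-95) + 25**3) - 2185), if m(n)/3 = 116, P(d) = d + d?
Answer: -39860771/86175 ≈ -462.56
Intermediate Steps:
V = 184788 (V = -9*(-20532) = 184788)
P(d) = 2*d
m(n) = 348 (m(n) = 3*116 = 348)
V/P(-200) - 8081/((m(-95) + 25**3) - 2185) = 184788/((2*(-200))) - 8081/((348 + 25**3) - 2185) = 184788/(-400) - 8081/((348 + 15625) - 2185) = 184788*(-1/400) - 8081/(15973 - 2185) = -46197/100 - 8081/13788 = -39860771/86175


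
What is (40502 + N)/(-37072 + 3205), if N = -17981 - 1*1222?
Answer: -21299/33867 ≈ -0.62890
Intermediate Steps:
N = -19203 (N = -17981 - 1222 = -19203)
(40502 + N)/(-37072 + 3205) = (40502 - 19203)/(-37072 + 3205) = 21299/(-33867) = 21299*(-1/33867) = -21299/33867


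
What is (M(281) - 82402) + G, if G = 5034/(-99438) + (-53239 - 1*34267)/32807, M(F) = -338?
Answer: -44988077168151/543710411 ≈ -82743.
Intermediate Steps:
G = -1477762011/543710411 (G = 5034*(-1/99438) + (-53239 - 34267)*(1/32807) = -839/16573 - 87506*1/32807 = -839/16573 - 87506/32807 = -1477762011/543710411 ≈ -2.7179)
(M(281) - 82402) + G = (-338 - 82402) - 1477762011/543710411 = -82740 - 1477762011/543710411 = -44988077168151/543710411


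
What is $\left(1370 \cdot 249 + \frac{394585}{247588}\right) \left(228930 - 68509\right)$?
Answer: $\frac{13549171941479525}{247588} \approx 5.4725 \cdot 10^{10}$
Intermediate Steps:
$\left(1370 \cdot 249 + \frac{394585}{247588}\right) \left(228930 - 68509\right) = \left(341130 + 394585 \cdot \frac{1}{247588}\right) 160421 = \left(341130 + \frac{394585}{247588}\right) 160421 = \frac{84460089025}{247588} \cdot 160421 = \frac{13549171941479525}{247588}$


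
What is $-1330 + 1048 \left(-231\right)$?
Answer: $-243418$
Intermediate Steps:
$-1330 + 1048 \left(-231\right) = -1330 - 242088 = -243418$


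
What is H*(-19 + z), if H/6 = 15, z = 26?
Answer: 630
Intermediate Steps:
H = 90 (H = 6*15 = 90)
H*(-19 + z) = 90*(-19 + 26) = 90*7 = 630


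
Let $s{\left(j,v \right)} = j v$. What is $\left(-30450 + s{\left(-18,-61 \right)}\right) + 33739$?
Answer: $4387$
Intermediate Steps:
$\left(-30450 + s{\left(-18,-61 \right)}\right) + 33739 = \left(-30450 - -1098\right) + 33739 = \left(-30450 + 1098\right) + 33739 = -29352 + 33739 = 4387$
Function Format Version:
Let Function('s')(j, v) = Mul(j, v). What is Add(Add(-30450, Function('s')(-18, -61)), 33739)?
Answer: 4387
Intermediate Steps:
Add(Add(-30450, Function('s')(-18, -61)), 33739) = Add(Add(-30450, Mul(-18, -61)), 33739) = Add(Add(-30450, 1098), 33739) = Add(-29352, 33739) = 4387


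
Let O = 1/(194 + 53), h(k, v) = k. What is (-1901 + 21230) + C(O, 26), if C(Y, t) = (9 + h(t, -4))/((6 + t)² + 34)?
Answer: 20450117/1058 ≈ 19329.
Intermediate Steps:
O = 1/247 ≈ 0.0040486
C(Y, t) = (9 + t)/(34 + (6 + t)²) (C(Y, t) = (9 + t)/((6 + t)² + 34) = (9 + t)/(34 + (6 + t)²))
(-1901 + 21230) + C(O, 26) = (-1901 + 21230) + (9 + 26)/(34 + (6 + 26)²) = 19329 + 35/(34 + 32²) = 19329 + 35/(34 + 1024) = 19329 + 35/1058 = 20450117/1058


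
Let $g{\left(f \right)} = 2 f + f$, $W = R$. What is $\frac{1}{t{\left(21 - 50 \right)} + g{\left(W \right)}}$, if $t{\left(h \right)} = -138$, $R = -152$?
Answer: $- \frac{1}{594} \approx -0.0016835$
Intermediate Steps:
$W = -152$
$g{\left(f \right)} = 3 f$
$\frac{1}{t{\left(21 - 50 \right)} + g{\left(W \right)}} = \frac{1}{-138 + 3 \left(-152\right)} = \frac{1}{-138 - 456} = \frac{1}{-594} = - \frac{1}{594}$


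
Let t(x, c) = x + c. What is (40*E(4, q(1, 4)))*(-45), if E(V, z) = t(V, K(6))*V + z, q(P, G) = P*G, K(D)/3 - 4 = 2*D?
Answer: -381600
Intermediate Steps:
K(D) = 12 + 6*D (K(D) = 12 + 3*(2*D) = 12 + 6*D)
t(x, c) = c + x
q(P, G) = G*P
E(V, z) = z + V*(48 + V) (E(V, z) = ((12 + 6*6) + V)*V + z = ((12 + 36) + V)*V + z = (48 + V)*V + z = V*(48 + V) + z = z + V*(48 + V))
(40*E(4, q(1, 4)))*(-45) = (40*(4*1 + 4*(48 + 4)))*(-45) = (40*(4 + 4*52))*(-45) = (40*(4 + 208))*(-45) = (40*212)*(-45) = 8480*(-45) = -381600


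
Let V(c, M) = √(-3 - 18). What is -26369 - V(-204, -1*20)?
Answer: -26369 - I*√21 ≈ -26369.0 - 4.5826*I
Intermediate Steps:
V(c, M) = I*√21 (V(c, M) = √(-21) = I*√21)
-26369 - V(-204, -1*20) = -26369 - I*√21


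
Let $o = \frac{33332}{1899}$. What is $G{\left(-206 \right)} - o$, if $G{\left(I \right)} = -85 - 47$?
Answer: $- \frac{284000}{1899} \approx -149.55$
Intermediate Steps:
$G{\left(I \right)} = -132$ ($G{\left(I \right)} = -85 - 47 = -132$)
$o = \frac{33332}{1899}$ ($o = 33332 \cdot \frac{1}{1899} = \frac{33332}{1899} \approx 17.552$)
$G{\left(-206 \right)} - o = -132 - \frac{33332}{1899} = - \frac{284000}{1899}$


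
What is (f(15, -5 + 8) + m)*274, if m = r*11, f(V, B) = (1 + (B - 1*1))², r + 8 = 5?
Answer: -6576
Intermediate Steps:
r = -3 (r = -8 + 5 = -3)
f(V, B) = B² (f(V, B) = (1 + (B - 1))² = (1 + (-1 + B))² = B²)
m = -33 (m = -3*11 = -33)
(f(15, -5 + 8) + m)*274 = ((-5 + 8)² - 33)*274 = (3² - 33)*274 = (9 - 33)*274 = -24*274 = -6576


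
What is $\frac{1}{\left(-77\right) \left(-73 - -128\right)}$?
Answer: $- \frac{1}{4235} \approx -0.00023613$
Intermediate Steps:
$\frac{1}{\left(-77\right) \left(-73 - -128\right)} = \frac{1}{\left(-77\right) \left(-73 + 128\right)} = \frac{1}{\left(-77\right) 55} = \frac{1}{-4235} = - \frac{1}{4235}$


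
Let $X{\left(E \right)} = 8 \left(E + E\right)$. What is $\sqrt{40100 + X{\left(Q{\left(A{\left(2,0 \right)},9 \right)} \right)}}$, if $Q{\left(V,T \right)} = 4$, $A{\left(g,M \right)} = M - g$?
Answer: $2 \sqrt{10041} \approx 200.41$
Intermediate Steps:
$X{\left(E \right)} = 16 E$ ($X{\left(E \right)} = 8 \cdot 2 E = 16 E$)
$\sqrt{40100 + X{\left(Q{\left(A{\left(2,0 \right)},9 \right)} \right)}} = \sqrt{40100 + 16 \cdot 4} = \sqrt{40100 + 64} = \sqrt{40164} = 2 \sqrt{10041}$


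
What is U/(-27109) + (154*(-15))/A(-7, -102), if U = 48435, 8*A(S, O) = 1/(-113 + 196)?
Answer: -41580916995/27109 ≈ -1.5338e+6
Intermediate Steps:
A(S, O) = 1/664 (A(S, O) = 1/(8*(-113 + 196)) = (⅛)/83 = (⅛)*(1/83) = 1/664)
U/(-27109) + (154*(-15))/A(-7, -102) = 48435/(-27109) + (154*(-15))/(1/664) = 48435*(-1/27109) - 2310*664 = -48435/27109 - 1533840 = -41580916995/27109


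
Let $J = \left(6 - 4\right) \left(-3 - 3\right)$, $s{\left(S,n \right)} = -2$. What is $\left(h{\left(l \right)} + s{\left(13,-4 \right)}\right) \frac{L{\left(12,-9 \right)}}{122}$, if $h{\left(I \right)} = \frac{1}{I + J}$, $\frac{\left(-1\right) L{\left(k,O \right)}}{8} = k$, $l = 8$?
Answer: $\frac{108}{61} \approx 1.7705$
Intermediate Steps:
$J = -12$ ($J = 2 \left(-6\right) = -12$)
$L{\left(k,O \right)} = - 8 k$
$h{\left(I \right)} = \frac{1}{-12 + I}$ ($h{\left(I \right)} = \frac{1}{I - 12} = \frac{1}{-12 + I}$)
$\left(h{\left(l \right)} + s{\left(13,-4 \right)}\right) \frac{L{\left(12,-9 \right)}}{122} = \left(\frac{1}{-12 + 8} - 2\right) \frac{\left(-8\right) 12}{122} = \left(\frac{1}{-4} - 2\right) \left(\left(-96\right) \frac{1}{122}\right) = \left(- \frac{1}{4} - 2\right) \left(- \frac{48}{61}\right) = \left(- \frac{9}{4}\right) \left(- \frac{48}{61}\right) = \frac{108}{61}$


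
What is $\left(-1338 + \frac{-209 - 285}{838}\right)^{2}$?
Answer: $\frac{314574035161}{175561} \approx 1.7918 \cdot 10^{6}$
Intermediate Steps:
$\left(-1338 + \frac{-209 - 285}{838}\right)^{2} = \left(-1338 - \frac{247}{419}\right)^{2} = \left(- \frac{560869}{419}\right)^{2} = \frac{314574035161}{175561}$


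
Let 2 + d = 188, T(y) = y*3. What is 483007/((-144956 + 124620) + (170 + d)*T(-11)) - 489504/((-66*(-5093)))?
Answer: -29677042217/1797441932 ≈ -16.511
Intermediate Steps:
T(y) = 3*y
d = 186 (d = -2 + 188 = 186)
483007/((-144956 + 124620) + (170 + d)*T(-11)) - 489504/((-66*(-5093))) = 483007/((-144956 + 124620) + (170 + 186)*(3*(-11))) - 489504/((-66*(-5093))) = 483007/(-20336 + 356*(-33)) - 489504/336138 = 483007/(-20336 - 11748) - 489504*1/336138 = 483007/(-32084) - 81584/56023 = 483007*(-1/32084) - 81584/56023 = -483007/32084 - 81584/56023 = -29677042217/1797441932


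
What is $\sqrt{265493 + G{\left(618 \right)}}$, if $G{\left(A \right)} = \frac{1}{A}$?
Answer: $\frac{5 \sqrt{4055925966}}{618} \approx 515.26$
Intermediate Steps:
$\sqrt{265493 + G{\left(618 \right)}} = \sqrt{265493 + \frac{1}{618}} = \sqrt{\frac{164074675}{618}} = \frac{5 \sqrt{4055925966}}{618}$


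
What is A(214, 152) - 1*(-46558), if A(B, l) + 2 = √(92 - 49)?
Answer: 46556 + √43 ≈ 46563.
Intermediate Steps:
A(B, l) = -2 + √43 (A(B, l) = -2 + √(92 - 49) = -2 + √43)
A(214, 152) - 1*(-46558) = (-2 + √43) - 1*(-46558) = (-2 + √43) + 46558 = 46556 + √43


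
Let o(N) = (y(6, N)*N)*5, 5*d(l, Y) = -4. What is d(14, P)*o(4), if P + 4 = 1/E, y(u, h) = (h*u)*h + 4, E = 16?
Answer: -1600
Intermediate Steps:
y(u, h) = 4 + u*h² (y(u, h) = u*h² + 4 = 4 + u*h²)
P = -63/16 (P = -4 + 1/16 = -63/16 ≈ -3.9375)
d(l, Y) = -⅘ (d(l, Y) = (⅕)*(-4) = -⅘)
o(N) = 5*N*(4 + 6*N²) (o(N) = ((4 + 6*N²)*N)*5 = (N*(4 + 6*N²))*5 = 5*N*(4 + 6*N²))
d(14, P)*o(4) = -4*(20*4 + 30*4³)/5 = -4*(80 + 30*64)/5 = -4*(80 + 1920)/5 = -⅘*2000 = -1600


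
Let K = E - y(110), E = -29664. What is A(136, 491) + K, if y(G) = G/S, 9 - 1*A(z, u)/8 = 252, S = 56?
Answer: -885079/28 ≈ -31610.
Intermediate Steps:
A(z, u) = -1944 (A(z, u) = 72 - 8*252 = 72 - 2016 = -1944)
y(G) = G/56
K = -830647/28 (K = -29664 - 110/56 = -29664 - 1*55/28 = -29664 - 55/28 = -830647/28 ≈ -29666.)
A(136, 491) + K = -1944 - 830647/28 = -885079/28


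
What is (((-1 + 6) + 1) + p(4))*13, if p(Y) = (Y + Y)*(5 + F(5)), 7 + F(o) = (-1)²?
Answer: -26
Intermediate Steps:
F(o) = -6 (F(o) = -7 + (-1)² = -7 + 1 = -6)
p(Y) = -2*Y (p(Y) = (Y + Y)*(5 - 6) = (2*Y)*(-1) = -2*Y)
(((-1 + 6) + 1) + p(4))*13 = (((-1 + 6) + 1) - 2*4)*13 = ((5 + 1) - 8)*13 = (6 - 8)*13 = -2*13 = -26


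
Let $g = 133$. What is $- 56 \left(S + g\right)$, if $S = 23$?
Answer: $-8736$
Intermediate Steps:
$- 56 \left(S + g\right) = - 56 \left(23 + 133\right) = \left(-56\right) 156 = -8736$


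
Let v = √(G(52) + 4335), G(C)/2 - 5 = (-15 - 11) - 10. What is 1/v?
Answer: √4273/4273 ≈ 0.015298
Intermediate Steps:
G(C) = -62 (G(C) = 10 + 2*((-15 - 11) - 10) = 10 + 2*(-26 - 10) = 10 + 2*(-36) = 10 - 72 = -62)
v = √4273 (v = √(-62 + 4335) = √4273 ≈ 65.368)
1/v = 1/(√4273) = √4273/4273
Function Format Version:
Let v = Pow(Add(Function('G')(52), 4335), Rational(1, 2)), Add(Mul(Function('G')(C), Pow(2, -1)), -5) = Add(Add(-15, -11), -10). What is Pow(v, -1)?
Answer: Mul(Rational(1, 4273), Pow(4273, Rational(1, 2))) ≈ 0.015298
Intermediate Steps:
Function('G')(C) = -62 (Function('G')(C) = Add(10, Mul(2, Add(Add(-15, -11), -10))) = Add(10, Mul(2, Add(-26, -10))) = Add(10, Mul(2, -36)) = Add(10, -72) = -62)
v = Pow(4273, Rational(1, 2)) (v = Pow(Add(-62, 4335), Rational(1, 2)) = Pow(4273, Rational(1, 2)) ≈ 65.368)
Pow(v, -1) = Pow(Pow(4273, Rational(1, 2)), -1) = Mul(Rational(1, 4273), Pow(4273, Rational(1, 2)))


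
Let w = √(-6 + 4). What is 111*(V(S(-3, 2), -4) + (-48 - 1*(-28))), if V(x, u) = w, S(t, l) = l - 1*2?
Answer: -2220 + 111*I*√2 ≈ -2220.0 + 156.98*I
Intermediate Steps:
w = I*√2 (w = √(-2) = I*√2 ≈ 1.4142*I)
S(t, l) = -2 + l (S(t, l) = l - 2 = -2 + l)
V(x, u) = I*√2
111*(V(S(-3, 2), -4) + (-48 - 1*(-28))) = 111*(I*√2 + (-48 - 1*(-28))) = 111*(I*√2 + (-48 + 28)) = 111*(I*√2 - 20) = 111*(-20 + I*√2) = -2220 + 111*I*√2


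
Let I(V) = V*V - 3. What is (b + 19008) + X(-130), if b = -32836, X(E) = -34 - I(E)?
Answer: -30759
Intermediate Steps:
I(V) = -3 + V**2 (I(V) = V**2 - 3 = -3 + V**2)
X(E) = -31 - E**2 (X(E) = -34 - (-3 + E**2) = -34 + (3 - E**2) = -31 - E**2)
(b + 19008) + X(-130) = (-32836 + 19008) + (-31 - 1*(-130)**2) = -13828 + (-31 - 1*16900) = -13828 + (-31 - 16900) = -13828 - 16931 = -30759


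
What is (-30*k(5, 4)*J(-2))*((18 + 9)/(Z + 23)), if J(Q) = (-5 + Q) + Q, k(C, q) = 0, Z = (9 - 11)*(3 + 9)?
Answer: 0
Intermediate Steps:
Z = -24 (Z = -2*12 = -24)
J(Q) = -5 + 2*Q
(-30*k(5, 4)*J(-2))*((18 + 9)/(Z + 23)) = (-0*(-5 + 2*(-2)))*((18 + 9)/(-24 + 23)) = (-0*(-5 - 4))*(27/(-1)) = (-0*(-9))*(27*(-1)) = -30*0*(-27) = 0*(-27) = 0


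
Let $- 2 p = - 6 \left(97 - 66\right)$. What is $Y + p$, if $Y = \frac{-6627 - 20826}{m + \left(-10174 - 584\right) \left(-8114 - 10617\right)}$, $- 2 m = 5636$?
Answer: $\frac{18739963587}{201505280} \approx 93.0$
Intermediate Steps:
$m = -2818$ ($m = \left(- \frac{1}{2}\right) 5636 = -2818$)
$p = 93$ ($p = - \frac{\left(-6\right) \left(97 - 66\right)}{2} = - \frac{\left(-6\right) 31}{2} = \left(- \frac{1}{2}\right) \left(-186\right) = 93$)
$Y = - \frac{27453}{201505280}$ ($Y = \frac{-6627 - 20826}{-2818 + \left(-10174 - 584\right) \left(-8114 - 10617\right)} = - \frac{27453}{-2818 - -201508098} = - \frac{27453}{-2818 + 201508098} = - \frac{27453}{201505280} \approx -0.00013624$)
$Y + p = - \frac{27453}{201505280} + 93 = \frac{18739963587}{201505280}$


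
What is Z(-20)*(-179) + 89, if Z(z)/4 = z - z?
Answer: 89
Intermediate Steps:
Z(z) = 0 (Z(z) = 4*(z - z) = 4*0 = 0)
Z(-20)*(-179) + 89 = 0*(-179) + 89 = 0 + 89 = 89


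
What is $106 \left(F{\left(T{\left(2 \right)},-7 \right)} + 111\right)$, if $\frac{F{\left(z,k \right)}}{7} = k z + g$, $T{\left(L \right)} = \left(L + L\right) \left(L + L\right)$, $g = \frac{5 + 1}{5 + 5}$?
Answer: $- \frac{354464}{5} \approx -70893.0$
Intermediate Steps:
$g = \frac{3}{5}$ ($g = \frac{6}{10} = 6 \cdot \frac{1}{10} = \frac{3}{5} \approx 0.6$)
$T{\left(L \right)} = 4 L^{2}$ ($T{\left(L \right)} = 2 L 2 L = 4 L^{2}$)
$F{\left(z,k \right)} = \frac{21}{5} + 7 k z$ ($F{\left(z,k \right)} = 7 \left(k z + \frac{3}{5}\right) = 7 \left(\frac{3}{5} + k z\right) = \frac{21}{5} + 7 k z$)
$106 \left(F{\left(T{\left(2 \right)},-7 \right)} + 111\right) = 106 \left(\left(\frac{21}{5} + 7 \left(-7\right) 4 \cdot 2^{2}\right) + 111\right) = 106 \left(\left(\frac{21}{5} + 7 \left(-7\right) 4 \cdot 4\right) + 111\right) = 106 \left(\left(\frac{21}{5} + 7 \left(-7\right) 16\right) + 111\right) = 106 \left(\left(\frac{21}{5} - 784\right) + 111\right) = 106 \left(- \frac{3899}{5} + 111\right) = 106 \left(- \frac{3344}{5}\right) = - \frac{354464}{5}$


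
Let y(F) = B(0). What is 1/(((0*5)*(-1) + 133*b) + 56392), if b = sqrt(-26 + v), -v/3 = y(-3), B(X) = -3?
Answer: 424/23912469 - I*sqrt(17)/23912469 ≈ 1.7731e-5 - 1.7242e-7*I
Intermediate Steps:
y(F) = -3
v = 9 (v = -3*(-3) = 9)
b = I*sqrt(17) (b = sqrt(-26 + 9) = sqrt(-17) = I*sqrt(17) ≈ 4.1231*I)
1/(((0*5)*(-1) + 133*b) + 56392) = 1/(((0*5)*(-1) + 133*(I*sqrt(17))) + 56392) = 1/((0*(-1) + 133*I*sqrt(17)) + 56392) = 1/((0 + 133*I*sqrt(17)) + 56392) = 1/(133*I*sqrt(17) + 56392) = 1/(56392 + 133*I*sqrt(17))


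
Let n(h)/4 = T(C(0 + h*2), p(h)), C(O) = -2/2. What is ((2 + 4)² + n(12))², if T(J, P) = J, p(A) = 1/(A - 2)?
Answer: 1024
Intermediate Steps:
C(O) = -1 (C(O) = -2*½ = -1)
p(A) = 1/(-2 + A)
n(h) = -4 (n(h) = 4*(-1) = -4)
((2 + 4)² + n(12))² = ((2 + 4)² - 4)² = (6² - 4)² = (36 - 4)² = 32² = 1024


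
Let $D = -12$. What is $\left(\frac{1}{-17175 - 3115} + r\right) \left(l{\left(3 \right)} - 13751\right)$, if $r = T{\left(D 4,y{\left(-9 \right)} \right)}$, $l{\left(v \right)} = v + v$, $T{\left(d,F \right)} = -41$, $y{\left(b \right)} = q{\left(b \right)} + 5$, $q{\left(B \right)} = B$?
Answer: $\frac{2286868359}{4058} \approx 5.6355 \cdot 10^{5}$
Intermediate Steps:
$y{\left(b \right)} = 5 + b$ ($y{\left(b \right)} = b + 5 = 5 + b$)
$l{\left(v \right)} = 2 v$
$r = -41$
$\left(\frac{1}{-17175 - 3115} + r\right) \left(l{\left(3 \right)} - 13751\right) = \left(\frac{1}{-17175 - 3115} - 41\right) \left(2 \cdot 3 - 13751\right) = \left(\frac{1}{-20290} - 41\right) \left(6 - 13751\right) = \left(- \frac{1}{20290} - 41\right) \left(-13745\right) = \left(- \frac{831891}{20290}\right) \left(-13745\right) = \frac{2286868359}{4058}$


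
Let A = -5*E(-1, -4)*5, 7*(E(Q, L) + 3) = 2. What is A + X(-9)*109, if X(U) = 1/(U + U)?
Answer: 7787/126 ≈ 61.802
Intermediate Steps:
E(Q, L) = -19/7 (E(Q, L) = -3 + (1/7)*2 = -3 + 2/7 = -19/7)
X(U) = 1/(2*U)
A = 475/7 (A = -5*(-19/7)*5 = (95/7)*5 = 475/7 ≈ 67.857)
A + X(-9)*109 = 475/7 + ((1/2)/(-9))*109 = 475/7 + ((1/2)*(-1/9))*109 = 475/7 - 1/18*109 = 475/7 - 109/18 = 7787/126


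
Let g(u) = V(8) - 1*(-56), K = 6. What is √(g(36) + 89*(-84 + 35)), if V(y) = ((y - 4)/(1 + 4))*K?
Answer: 3*I*√11945/5 ≈ 65.576*I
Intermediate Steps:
V(y) = -24/5 + 6*y/5 (V(y) = ((y - 4)/(1 + 4))*6 = ((-4 + y)/5)*6 = ((-4 + y)*(⅕))*6 = (-⅘ + y/5)*6 = -24/5 + 6*y/5)
g(u) = 304/5 (g(u) = (-24/5 + (6/5)*8) - 1*(-56) = (-24/5 + 48/5) + 56 = 24/5 + 56 = 304/5)
√(g(36) + 89*(-84 + 35)) = √(304/5 + 89*(-84 + 35)) = √(304/5 + 89*(-49)) = √(304/5 - 4361) = √(-21501/5) = 3*I*√11945/5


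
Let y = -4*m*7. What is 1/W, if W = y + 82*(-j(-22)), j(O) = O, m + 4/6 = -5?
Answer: 3/5888 ≈ 0.00050951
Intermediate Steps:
m = -17/3 (m = -⅔ - 5 = -17/3 ≈ -5.6667)
y = 476/3 (y = -4*(-17/3)*7 = (68/3)*7 = 476/3 ≈ 158.67)
W = 5888/3 (W = 476/3 + 82*(-1*(-22)) = 476/3 + 82*22 = 476/3 + 1804 = 5888/3 ≈ 1962.7)
1/W = 1/(5888/3) = 3/5888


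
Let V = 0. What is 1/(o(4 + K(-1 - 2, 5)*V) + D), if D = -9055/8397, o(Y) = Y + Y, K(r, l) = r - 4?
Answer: 8397/58121 ≈ 0.14447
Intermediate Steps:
K(r, l) = -4 + r
o(Y) = 2*Y
D = -9055/8397 (D = -9055*1/8397 = -9055/8397 ≈ -1.0784)
1/(o(4 + K(-1 - 2, 5)*V) + D) = 1/(2*(4 + (-4 + (-1 - 2))*0) - 9055/8397) = 1/(2*(4 + (-4 - 3)*0) - 9055/8397) = 1/(2*(4 - 7*0) - 9055/8397) = 1/(2*(4 + 0) - 9055/8397) = 1/(2*4 - 9055/8397) = 1/(8 - 9055/8397) = 1/(58121/8397) = 8397/58121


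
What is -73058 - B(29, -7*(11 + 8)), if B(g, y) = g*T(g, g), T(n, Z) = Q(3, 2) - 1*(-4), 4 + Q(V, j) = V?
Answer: -73145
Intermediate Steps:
Q(V, j) = -4 + V
T(n, Z) = 3 (T(n, Z) = (-4 + 3) - 1*(-4) = -1 + 4 = 3)
B(g, y) = 3*g (B(g, y) = g*3 = 3*g)
-73058 - B(29, -7*(11 + 8)) = -73058 - 3*29 = -73058 - 1*87 = -73058 - 87 = -73145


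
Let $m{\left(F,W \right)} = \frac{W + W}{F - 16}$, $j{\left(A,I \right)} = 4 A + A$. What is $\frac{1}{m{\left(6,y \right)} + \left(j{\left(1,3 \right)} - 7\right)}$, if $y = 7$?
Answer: $- \frac{5}{17} \approx -0.29412$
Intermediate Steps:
$j{\left(A,I \right)} = 5 A$
$m{\left(F,W \right)} = \frac{2 W}{-16 + F}$
$\frac{1}{m{\left(6,y \right)} + \left(j{\left(1,3 \right)} - 7\right)} = \frac{1}{2 \cdot 7 \frac{1}{-16 + 6} + \left(5 \cdot 1 - 7\right)} = \frac{1}{2 \cdot 7 \frac{1}{-10} + \left(5 - 7\right)} = \frac{1}{2 \cdot 7 \left(- \frac{1}{10}\right) - 2} = \frac{1}{- \frac{7}{5} - 2} = \frac{1}{- \frac{17}{5}} = - \frac{5}{17}$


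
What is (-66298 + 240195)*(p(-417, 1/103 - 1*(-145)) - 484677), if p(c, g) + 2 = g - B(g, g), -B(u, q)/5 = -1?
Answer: -8678767309852/103 ≈ -8.4260e+10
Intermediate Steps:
B(u, q) = 5 (B(u, q) = -5*(-1) = 5)
p(c, g) = -7 + g (p(c, g) = -2 + (g - 1*5) = -2 + (g - 5) = -2 + (-5 + g) = -7 + g)
(-66298 + 240195)*(p(-417, 1/103 - 1*(-145)) - 484677) = (-66298 + 240195)*((-7 + (1/103 - 1*(-145))) - 484677) = 173897*((-7 + (1/103 + 145)) - 484677) = 173897*((-7 + 14936/103) - 484677) = 173897*(14215/103 - 484677) = 173897*(-49907516/103) = -8678767309852/103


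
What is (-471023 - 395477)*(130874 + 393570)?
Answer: -454430726000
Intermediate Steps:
(-471023 - 395477)*(130874 + 393570) = -866500*524444 = -454430726000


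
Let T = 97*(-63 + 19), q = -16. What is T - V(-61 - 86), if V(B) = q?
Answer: -4252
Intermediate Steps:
V(B) = -16
T = -4268 (T = 97*(-44) = -4268)
T - V(-61 - 86) = -4268 - 1*(-16) = -4268 + 16 = -4252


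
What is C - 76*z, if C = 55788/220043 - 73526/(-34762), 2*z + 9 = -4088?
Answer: 595440656681775/3824567383 ≈ 1.5569e+5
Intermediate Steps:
z = -4097/2 (z = -9/2 + (½)*(-4088) = -9/2 - 2044 = -4097/2 ≈ -2048.5)
C = 9059092037/3824567383 (C = 55788*(1/220043) - 73526*(-1/34762) = 55788/220043 + 36763/17381 = 9059092037/3824567383 ≈ 2.3687)
C - 76*z = 9059092037/3824567383 - 76*(-4097)/2 = 9059092037/3824567383 - 1*(-155686) = 9059092037/3824567383 + 155686 = 595440656681775/3824567383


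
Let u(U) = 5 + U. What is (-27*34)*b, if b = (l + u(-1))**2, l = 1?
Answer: -22950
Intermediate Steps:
b = 25 (b = (1 + (5 - 1))**2 = (1 + 4)**2 = 5**2 = 25)
(-27*34)*b = -27*34*25 = -918*25 = -22950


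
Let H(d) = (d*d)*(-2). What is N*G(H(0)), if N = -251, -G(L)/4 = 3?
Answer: 3012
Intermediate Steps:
H(d) = -2*d² (H(d) = d²*(-2) = -2*d²)
G(L) = -12 (G(L) = -4*3 = -12)
N*G(H(0)) = -251*(-12) = 3012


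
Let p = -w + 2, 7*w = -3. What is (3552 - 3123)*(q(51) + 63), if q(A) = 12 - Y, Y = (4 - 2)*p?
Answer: 210639/7 ≈ 30091.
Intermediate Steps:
w = -3/7 (w = (⅐)*(-3) = -3/7 ≈ -0.42857)
p = 17/7 (p = -1*(-3/7) + 2 = 3/7 + 2 = 17/7 ≈ 2.4286)
Y = 34/7 (Y = (4 - 2)*(17/7) = 2*(17/7) = 34/7 ≈ 4.8571)
q(A) = 50/7 (q(A) = 12 - 1*34/7 = 12 - 34/7 = 50/7)
(3552 - 3123)*(q(51) + 63) = (3552 - 3123)*(50/7 + 63) = 429*(491/7) = 210639/7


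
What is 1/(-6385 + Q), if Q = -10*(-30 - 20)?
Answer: -1/5885 ≈ -0.00016992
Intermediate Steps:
Q = 500 (Q = -10*(-50) = 500)
1/(-6385 + Q) = 1/(-6385 + 500) = 1/(-5885) = -1/5885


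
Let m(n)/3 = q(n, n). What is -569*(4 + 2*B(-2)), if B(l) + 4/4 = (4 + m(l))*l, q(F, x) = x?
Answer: -5690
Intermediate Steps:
m(n) = 3*n
B(l) = -1 + l*(4 + 3*l) (B(l) = -1 + (4 + 3*l)*l = -1 + l*(4 + 3*l))
-569*(4 + 2*B(-2)) = -569*(4 + 2*(-1 + 3*(-2)² + 4*(-2))) = -569*(4 + 2*(-1 + 3*4 - 8)) = -569*(4 + 2*(-1 + 12 - 8)) = -569*(4 + 2*3) = -569*(4 + 6) = -569*10 = -5690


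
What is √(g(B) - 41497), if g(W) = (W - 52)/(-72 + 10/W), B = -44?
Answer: I*√104773290769/1589 ≈ 203.7*I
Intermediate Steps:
g(W) = (-52 + W)/(-72 + 10/W)
√(g(B) - 41497) = √((½)*(-44)*(52 - 1*(-44))/(-5 + 36*(-44)) - 41497) = √((½)*(-44)*(52 + 44)/(-5 - 1584) - 41497) = √((½)*(-44)*96/(-1589) - 41497) = √((½)*(-44)*(-1/1589)*96 - 41497) = √(2112/1589 - 41497) = √(-65936621/1589) = I*√104773290769/1589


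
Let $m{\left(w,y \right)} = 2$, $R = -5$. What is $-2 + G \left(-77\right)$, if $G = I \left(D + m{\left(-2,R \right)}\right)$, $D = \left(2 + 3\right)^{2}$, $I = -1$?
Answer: $2077$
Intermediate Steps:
$D = 25$ ($D = 5^{2} = 25$)
$G = -27$ ($G = - (25 + 2) = \left(-1\right) 27 = -27$)
$-2 + G \left(-77\right) = -2 - -2079 = -2 + 2079 = 2077$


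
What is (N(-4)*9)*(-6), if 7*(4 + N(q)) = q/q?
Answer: 1458/7 ≈ 208.29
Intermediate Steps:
N(q) = -27/7 (N(q) = -4 + (q/q)/7 = -4 + (⅐)*1 = -4 + ⅐ = -27/7)
(N(-4)*9)*(-6) = -27/7*9*(-6) = -243/7*(-6) = 1458/7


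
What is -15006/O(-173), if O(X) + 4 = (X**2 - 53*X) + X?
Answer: -15006/38921 ≈ -0.38555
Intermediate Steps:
O(X) = -4 + X**2 - 52*X (O(X) = -4 + ((X**2 - 53*X) + X) = -4 + (X**2 - 52*X) = -4 + X**2 - 52*X)
-15006/O(-173) = -15006/(-4 + (-173)**2 - 52*(-173)) = -15006/(-4 + 29929 + 8996) = -15006/38921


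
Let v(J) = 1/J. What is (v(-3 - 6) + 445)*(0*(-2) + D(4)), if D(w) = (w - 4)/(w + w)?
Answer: 0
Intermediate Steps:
D(w) = (-4 + w)/(2*w) (D(w) = (-4 + w)/((2*w)) = (-4 + w)*(1/(2*w)) = (-4 + w)/(2*w))
(v(-3 - 6) + 445)*(0*(-2) + D(4)) = (1/(-3 - 6) + 445)*(0*(-2) + (½)*(-4 + 4)/4) = (1/(-9) + 445)*(0 + (½)*(¼)*0) = (-⅑ + 445)*(0 + 0) = (4004/9)*0 = 0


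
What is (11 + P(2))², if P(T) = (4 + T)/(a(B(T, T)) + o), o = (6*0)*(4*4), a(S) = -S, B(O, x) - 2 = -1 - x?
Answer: 289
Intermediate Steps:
B(O, x) = 1 - x (B(O, x) = 2 + (-1 - x) = 1 - x)
o = 0 (o = 0*16 = 0)
P(T) = (4 + T)/(-1 + T) (P(T) = (4 + T)/(-(1 - T) + 0) = (4 + T)/((-1 + T) + 0) = (4 + T)/(-1 + T))
(11 + P(2))² = (11 + (4 + 2)/(-1 + 2))² = (11 + 6/1)² = (11 + 1*6)² = (11 + 6)² = 17² = 289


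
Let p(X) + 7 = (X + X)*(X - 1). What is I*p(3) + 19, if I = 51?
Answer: 274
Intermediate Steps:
p(X) = -7 + 2*X*(-1 + X) (p(X) = -7 + (X + X)*(X - 1) = -7 + (2*X)*(-1 + X) = -7 + 2*X*(-1 + X))
I*p(3) + 19 = 51*(-7 - 2*3 + 2*3²) + 19 = 51*(-7 - 6 + 2*9) + 19 = 51*(-7 - 6 + 18) + 19 = 51*5 + 19 = 255 + 19 = 274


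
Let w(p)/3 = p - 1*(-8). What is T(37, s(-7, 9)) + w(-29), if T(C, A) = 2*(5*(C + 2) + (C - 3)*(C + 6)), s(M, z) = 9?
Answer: 3251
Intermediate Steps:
w(p) = 24 + 3*p (w(p) = 3*(p - 1*(-8)) = 3*(p + 8) = 3*(8 + p) = 24 + 3*p)
T(C, A) = 20 + 10*C + 2*(-3 + C)*(6 + C) (T(C, A) = 2*(5*(2 + C) + (-3 + C)*(6 + C)) = 2*((10 + 5*C) + (-3 + C)*(6 + C)) = 2*(10 + 5*C + (-3 + C)*(6 + C)) = 20 + 10*C + 2*(-3 + C)*(6 + C))
T(37, s(-7, 9)) + w(-29) = (-16 + 2*37² + 16*37) + (24 + 3*(-29)) = (-16 + 2*1369 + 592) + (24 - 87) = (-16 + 2738 + 592) - 63 = 3314 - 63 = 3251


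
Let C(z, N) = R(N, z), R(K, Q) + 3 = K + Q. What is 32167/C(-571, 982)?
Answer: 32167/408 ≈ 78.841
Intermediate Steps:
R(K, Q) = -3 + K + Q (R(K, Q) = -3 + (K + Q) = -3 + K + Q)
C(z, N) = -3 + N + z
32167/C(-571, 982) = 32167/(-3 + 982 - 571) = 32167/408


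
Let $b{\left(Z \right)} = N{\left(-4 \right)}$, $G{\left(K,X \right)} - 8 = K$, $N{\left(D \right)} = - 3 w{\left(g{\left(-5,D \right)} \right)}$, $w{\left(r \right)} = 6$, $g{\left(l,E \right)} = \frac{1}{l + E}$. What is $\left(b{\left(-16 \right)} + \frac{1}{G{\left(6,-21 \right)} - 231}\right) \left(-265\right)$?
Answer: $\frac{1035355}{217} \approx 4771.2$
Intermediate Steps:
$g{\left(l,E \right)} = \frac{1}{E + l}$
$N{\left(D \right)} = -18$ ($N{\left(D \right)} = \left(-3\right) 6 = -18$)
$G{\left(K,X \right)} = 8 + K$
$b{\left(Z \right)} = -18$
$\left(b{\left(-16 \right)} + \frac{1}{G{\left(6,-21 \right)} - 231}\right) \left(-265\right) = \left(-18 + \frac{1}{\left(8 + 6\right) - 231}\right) \left(-265\right) = \left(-18 + \frac{1}{14 - 231}\right) \left(-265\right) = \left(-18 + \frac{1}{-217}\right) \left(-265\right) = \left(-18 - \frac{1}{217}\right) \left(-265\right) = \left(- \frac{3907}{217}\right) \left(-265\right) = \frac{1035355}{217}$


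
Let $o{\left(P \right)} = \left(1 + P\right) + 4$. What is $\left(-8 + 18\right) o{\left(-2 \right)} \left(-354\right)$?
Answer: $-10620$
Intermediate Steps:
$o{\left(P \right)} = 5 + P$
$\left(-8 + 18\right) o{\left(-2 \right)} \left(-354\right) = \left(-8 + 18\right) \left(5 - 2\right) \left(-354\right) = 10 \cdot 3 \left(-354\right) = 30 \left(-354\right) = -10620$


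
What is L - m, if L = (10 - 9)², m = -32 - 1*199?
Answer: 232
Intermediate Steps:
m = -231 (m = -32 - 199 = -231)
L = 1 (L = 1² = 1)
L - m = 1 - 1*(-231) = 1 + 231 = 232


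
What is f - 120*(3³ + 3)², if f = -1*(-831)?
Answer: -107169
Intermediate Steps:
f = 831
f - 120*(3³ + 3)² = 831 - 120*(3³ + 3)² = 831 - 120*(27 + 3)² = 831 - 120*30² = 831 - 120*900 = 831 - 1*108000 = 831 - 108000 = -107169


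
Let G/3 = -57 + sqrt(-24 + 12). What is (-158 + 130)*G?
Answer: 4788 - 168*I*sqrt(3) ≈ 4788.0 - 290.98*I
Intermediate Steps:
G = -171 + 6*I*sqrt(3) (G = 3*(-57 + sqrt(-24 + 12)) = 3*(-57 + sqrt(-12)) = 3*(-57 + 2*I*sqrt(3)) = -171 + 6*I*sqrt(3) ≈ -171.0 + 10.392*I)
(-158 + 130)*G = (-158 + 130)*(-171 + 6*I*sqrt(3)) = -28*(-171 + 6*I*sqrt(3)) = 4788 - 168*I*sqrt(3)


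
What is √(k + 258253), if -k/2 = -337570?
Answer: √933393 ≈ 966.12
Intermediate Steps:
k = 675140 (k = -2*(-337570) = 675140)
√(k + 258253) = √(675140 + 258253) = √933393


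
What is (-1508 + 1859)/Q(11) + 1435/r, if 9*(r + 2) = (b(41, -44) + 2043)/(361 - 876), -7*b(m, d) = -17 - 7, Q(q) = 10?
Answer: -29185419/52810 ≈ -552.65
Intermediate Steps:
b(m, d) = 24/7 (b(m, d) = -(-17 - 7)/7 = -⅐*(-24) = 24/7)
r = -5281/2163 (r = -2 + ((24/7 + 2043)/(361 - 876))/9 = -2 + ((14325/7)/(-515))/9 = -2 + ((14325/7)*(-1/515))/9 = -2 + (⅑)*(-2865/721) = -2 - 955/2163 = -5281/2163 ≈ -2.4415)
(-1508 + 1859)/Q(11) + 1435/r = (-1508 + 1859)/10 + 1435/(-5281/2163) = 351*(⅒) + 1435*(-2163/5281) = 351/10 - 3103905/5281 = -29185419/52810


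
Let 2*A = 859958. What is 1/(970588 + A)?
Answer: 1/1400567 ≈ 7.1400e-7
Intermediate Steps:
A = 429979 (A = (1/2)*859958 = 429979)
1/(970588 + A) = 1/(970588 + 429979) = 1/1400567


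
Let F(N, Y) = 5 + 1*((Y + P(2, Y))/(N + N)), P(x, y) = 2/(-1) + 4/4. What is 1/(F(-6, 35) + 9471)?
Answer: 6/56839 ≈ 0.00010556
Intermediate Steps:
P(x, y) = -1 (P(x, y) = 2*(-1) + 4*(¼) = -2 + 1 = -1)
F(N, Y) = 5 + (-1 + Y)/(2*N) (F(N, Y) = 5 + 1*((Y - 1)/(N + N)) = 5 + 1*((-1 + Y)/((2*N))) = 5 + 1*((-1 + Y)*(1/(2*N))) = 5 + 1*((-1 + Y)/(2*N)) = 5 + (-1 + Y)/(2*N))
1/(F(-6, 35) + 9471) = 1/((½)*(-1 + 35 + 10*(-6))/(-6) + 9471) = 1/((½)*(-⅙)*(-1 + 35 - 60) + 9471) = 1/((½)*(-⅙)*(-26) + 9471) = 1/(13/6 + 9471) = 1/(56839/6) = 6/56839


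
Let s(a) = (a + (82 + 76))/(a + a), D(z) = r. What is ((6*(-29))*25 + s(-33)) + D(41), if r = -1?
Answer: -287291/66 ≈ -4352.9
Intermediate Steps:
D(z) = -1
s(a) = (158 + a)/(2*a) (s(a) = (a + 158)/((2*a)) = (158 + a)*(1/(2*a)) = (158 + a)/(2*a))
((6*(-29))*25 + s(-33)) + D(41) = ((6*(-29))*25 + (1/2)*(158 - 33)/(-33)) - 1 = (-174*25 + (1/2)*(-1/33)*125) - 1 = (-4350 - 125/66) - 1 = -287225/66 - 1 = -287291/66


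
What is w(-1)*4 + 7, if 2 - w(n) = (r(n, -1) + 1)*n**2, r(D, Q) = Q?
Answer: 15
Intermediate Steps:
w(n) = 2 (w(n) = 2 - (-1 + 1)*n**2 = 2 - 0*n**2 = 2 - 1*0 = 2 + 0 = 2)
w(-1)*4 + 7 = 2*4 + 7 = 8 + 7 = 15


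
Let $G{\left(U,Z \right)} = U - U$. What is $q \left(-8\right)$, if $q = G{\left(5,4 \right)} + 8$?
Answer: $-64$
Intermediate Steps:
$G{\left(U,Z \right)} = 0$
$q = 8$ ($q = 0 + 8 = 8$)
$q \left(-8\right) = 8 \left(-8\right) = -64$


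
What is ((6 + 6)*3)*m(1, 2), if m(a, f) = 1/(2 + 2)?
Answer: 9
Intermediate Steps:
m(a, f) = ¼ (m(a, f) = 1/4 = ¼)
((6 + 6)*3)*m(1, 2) = ((6 + 6)*3)*(¼) = (12*3)*(¼) = 36*(¼) = 9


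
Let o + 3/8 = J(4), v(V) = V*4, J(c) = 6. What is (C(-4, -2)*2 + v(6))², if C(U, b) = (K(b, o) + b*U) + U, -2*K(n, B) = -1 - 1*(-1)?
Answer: 1024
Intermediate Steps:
v(V) = 4*V
o = 45/8 (o = -3/8 + 6 = 45/8 ≈ 5.6250)
K(n, B) = 0 (K(n, B) = -(-1 - 1*(-1))/2 = -(-1 + 1)/2 = -½*0 = 0)
C(U, b) = U + U*b (C(U, b) = (0 + b*U) + U = (0 + U*b) + U = U*b + U = U + U*b)
(C(-4, -2)*2 + v(6))² = (-4*(1 - 2)*2 + 4*6)² = (-4*(-1)*2 + 24)² = (4*2 + 24)² = (8 + 24)² = 32² = 1024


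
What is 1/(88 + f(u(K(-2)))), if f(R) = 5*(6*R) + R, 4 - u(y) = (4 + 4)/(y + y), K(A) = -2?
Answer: 1/274 ≈ 0.0036496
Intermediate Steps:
u(y) = 4 - 4/y (u(y) = 4 - (4 + 4)/(y + y) = 4 - 8/(2*y) = 4 - 8*1/(2*y) = 4 - 4/y)
f(R) = 31*R (f(R) = 30*R + R = 31*R)
1/(88 + f(u(K(-2)))) = 1/(88 + 31*(4 - 4/(-2))) = 1/(88 + 31*(4 - 4*(-½))) = 1/(88 + 31*(4 + 2)) = 1/(88 + 31*6) = 1/(88 + 186) = 1/274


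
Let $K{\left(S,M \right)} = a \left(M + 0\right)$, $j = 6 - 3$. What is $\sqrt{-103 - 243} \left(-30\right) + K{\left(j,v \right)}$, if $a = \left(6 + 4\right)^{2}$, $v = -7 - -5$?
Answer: $-200 - 30 i \sqrt{346} \approx -200.0 - 558.03 i$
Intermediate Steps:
$v = -2$ ($v = -7 + 5 = -2$)
$a = 100$ ($a = 10^{2} = 100$)
$j = 3$
$K{\left(S,M \right)} = 100 M$ ($K{\left(S,M \right)} = 100 \left(M + 0\right) = 100 M$)
$\sqrt{-103 - 243} \left(-30\right) + K{\left(j,v \right)} = \sqrt{-103 - 243} \left(-30\right) + 100 \left(-2\right) = \sqrt{-346} \left(-30\right) - 200 = i \sqrt{346} \left(-30\right) - 200 = - 30 i \sqrt{346} - 200 = -200 - 30 i \sqrt{346}$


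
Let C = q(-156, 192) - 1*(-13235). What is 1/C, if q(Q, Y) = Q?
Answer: 1/13079 ≈ 7.6458e-5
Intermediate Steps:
C = 13079 (C = -156 - 1*(-13235) = -156 + 13235 = 13079)
1/C = 1/13079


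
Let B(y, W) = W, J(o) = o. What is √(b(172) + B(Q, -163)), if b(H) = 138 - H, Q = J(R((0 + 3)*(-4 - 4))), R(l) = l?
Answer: I*√197 ≈ 14.036*I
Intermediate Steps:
Q = -24 (Q = (0 + 3)*(-4 - 4) = 3*(-8) = -24)
√(b(172) + B(Q, -163)) = √((138 - 1*172) - 163) = √((138 - 172) - 163) = √(-34 - 163) = √(-197) = I*√197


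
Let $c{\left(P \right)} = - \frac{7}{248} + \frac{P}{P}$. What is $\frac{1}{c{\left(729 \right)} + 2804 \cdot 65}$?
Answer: $\frac{248}{45200721} \approx 5.4866 \cdot 10^{-6}$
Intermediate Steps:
$c{\left(P \right)} = \frac{241}{248}$ ($c{\left(P \right)} = \left(-7\right) \frac{1}{248} + 1 = - \frac{7}{248} + 1 = \frac{241}{248}$)
$\frac{1}{c{\left(729 \right)} + 2804 \cdot 65} = \frac{1}{\frac{241}{248} + 2804 \cdot 65} = \frac{1}{\frac{241}{248} + 182260} = \frac{1}{\frac{45200721}{248}} = \frac{248}{45200721}$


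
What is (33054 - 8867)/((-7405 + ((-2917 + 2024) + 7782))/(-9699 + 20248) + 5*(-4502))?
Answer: -255148663/237458506 ≈ -1.0745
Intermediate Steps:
(33054 - 8867)/((-7405 + ((-2917 + 2024) + 7782))/(-9699 + 20248) + 5*(-4502)) = 24187/((-7405 + (-893 + 7782))/10549 - 22510) = 24187/((-7405 + 6889)*(1/10549) - 22510) = 24187/(-516*1/10549 - 22510) = 24187/(-516/10549 - 22510) = 24187/(-237458506/10549) = 24187*(-10549/237458506) = -255148663/237458506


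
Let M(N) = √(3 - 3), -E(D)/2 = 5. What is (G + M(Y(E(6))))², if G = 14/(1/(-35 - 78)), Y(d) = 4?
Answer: 2502724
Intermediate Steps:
E(D) = -10 (E(D) = -2*5 = -10)
M(N) = 0 (M(N) = √0 = 0)
G = -1582 (G = 14/(1/(-113)) = 14/(-1/113) = 14*(-113) = -1582)
(G + M(Y(E(6))))² = (-1582 + 0)² = (-1582)² = 2502724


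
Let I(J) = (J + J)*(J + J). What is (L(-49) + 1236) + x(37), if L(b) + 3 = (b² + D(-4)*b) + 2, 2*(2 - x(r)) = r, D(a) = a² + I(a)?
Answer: -601/2 ≈ -300.50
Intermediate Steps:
I(J) = 4*J² (I(J) = (2*J)*(2*J) = 4*J²)
D(a) = 5*a² (D(a) = a² + 4*a² = 5*a²)
x(r) = 2 - r/2
L(b) = -1 + b² + 80*b (L(b) = -3 + ((b² + (5*(-4)²)*b) + 2) = -3 + ((b² + (5*16)*b) + 2) = -3 + ((b² + 80*b) + 2) = -3 + (2 + b² + 80*b) = -1 + b² + 80*b)
(L(-49) + 1236) + x(37) = ((-1 + (-49)² + 80*(-49)) + 1236) + (2 - ½*37) = ((-1 + 2401 - 3920) + 1236) + (2 - 37/2) = (-1520 + 1236) - 33/2 = -284 - 33/2 = -601/2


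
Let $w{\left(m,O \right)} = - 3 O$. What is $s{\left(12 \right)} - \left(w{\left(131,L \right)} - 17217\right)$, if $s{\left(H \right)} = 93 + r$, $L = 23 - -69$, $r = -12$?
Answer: $17574$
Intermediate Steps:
$L = 92$ ($L = 23 + 69 = 92$)
$s{\left(H \right)} = 81$ ($s{\left(H \right)} = 93 - 12 = 81$)
$s{\left(12 \right)} - \left(w{\left(131,L \right)} - 17217\right) = 81 - \left(\left(-3\right) 92 - 17217\right) = 81 - \left(-276 - 17217\right) = 81 - -17493 = 81 + 17493 = 17574$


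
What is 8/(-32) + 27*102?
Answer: 11015/4 ≈ 2753.8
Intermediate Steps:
8/(-32) + 27*102 = 8*(-1/32) + 2754 = -¼ + 2754 = 11015/4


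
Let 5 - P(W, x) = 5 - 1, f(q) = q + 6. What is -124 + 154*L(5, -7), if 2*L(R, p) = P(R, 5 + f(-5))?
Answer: -47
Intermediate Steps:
f(q) = 6 + q
P(W, x) = 1 (P(W, x) = 5 - (5 - 1) = 5 - 1*4 = 5 - 4 = 1)
L(R, p) = ½ (L(R, p) = (½)*1 = ½)
-124 + 154*L(5, -7) = -124 + 154*(½) = -124 + 77 = -47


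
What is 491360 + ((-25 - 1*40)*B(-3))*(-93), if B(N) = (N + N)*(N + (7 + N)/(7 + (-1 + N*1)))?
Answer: 551810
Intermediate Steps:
B(N) = 2*N*(N + (7 + N)/(6 + N)) (B(N) = (2*N)*(N + (7 + N)/(7 + (-1 + N))) = (2*N)*(N + (7 + N)/(6 + N)) = 2*N*(N + (7 + N)/(6 + N)))
491360 + ((-25 - 1*40)*B(-3))*(-93) = 491360 + ((-25 - 1*40)*(2*(-3)*(7 + (-3)**2 + 7*(-3))/(6 - 3)))*(-93) = 491360 + ((-25 - 40)*(2*(-3)*(7 + 9 - 21)/3))*(-93) = 491360 - 130*(-3)*(-5)/3*(-93) = 491360 - 65*10*(-93) = 491360 - 650*(-93) = 491360 + 60450 = 551810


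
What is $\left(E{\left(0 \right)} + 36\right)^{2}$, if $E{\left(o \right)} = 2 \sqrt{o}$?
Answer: $1296$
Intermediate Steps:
$\left(E{\left(0 \right)} + 36\right)^{2} = \left(2 \sqrt{0} + 36\right)^{2} = \left(2 \cdot 0 + 36\right)^{2} = \left(0 + 36\right)^{2} = 36^{2} = 1296$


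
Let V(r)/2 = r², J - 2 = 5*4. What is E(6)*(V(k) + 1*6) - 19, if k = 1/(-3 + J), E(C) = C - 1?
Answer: 3981/361 ≈ 11.028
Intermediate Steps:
E(C) = -1 + C
J = 22 (J = 2 + 5*4 = 2 + 20 = 22)
k = 1/19 (k = 1/(-3 + 22) = 1/19 ≈ 0.052632)
V(r) = 2*r²
E(6)*(V(k) + 1*6) - 19 = (-1 + 6)*(2*(1/19)² + 1*6) - 19 = 5*(2*(1/361) + 6) - 19 = 5*(2/361 + 6) - 19 = 5*(2168/361) - 19 = 10840/361 - 19 = 3981/361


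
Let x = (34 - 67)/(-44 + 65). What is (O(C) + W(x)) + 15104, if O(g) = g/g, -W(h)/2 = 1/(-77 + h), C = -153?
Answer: 4153882/275 ≈ 15105.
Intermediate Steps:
x = -11/7 (x = -33/21 = -33*1/21 = -11/7 ≈ -1.5714)
W(h) = -2/(-77 + h)
O(g) = 1
(O(C) + W(x)) + 15104 = (1 - 2/(-77 - 11/7)) + 15104 = (1 - 2/(-550/7)) + 15104 = (1 - 2*(-7/550)) + 15104 = (1 + 7/275) + 15104 = 282/275 + 15104 = 4153882/275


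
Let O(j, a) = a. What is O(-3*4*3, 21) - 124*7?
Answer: -847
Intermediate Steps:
O(-3*4*3, 21) - 124*7 = 21 - 124*7 = 21 - 868 = -847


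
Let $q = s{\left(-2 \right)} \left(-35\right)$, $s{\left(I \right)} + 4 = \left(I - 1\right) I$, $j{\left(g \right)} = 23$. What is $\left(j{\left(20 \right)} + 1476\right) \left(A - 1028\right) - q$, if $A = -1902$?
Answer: $-4392000$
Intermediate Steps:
$s{\left(I \right)} = -4 + I \left(-1 + I\right)$ ($s{\left(I \right)} = -4 + \left(I - 1\right) I = -4 + \left(-1 + I\right) I = -4 + I \left(-1 + I\right)$)
$q = -70$ ($q = \left(-4 + \left(-2\right)^{2} - -2\right) \left(-35\right) = \left(-4 + 4 + 2\right) \left(-35\right) = 2 \left(-35\right) = -70$)
$\left(j{\left(20 \right)} + 1476\right) \left(A - 1028\right) - q = \left(23 + 1476\right) \left(-1902 - 1028\right) - -70 = 1499 \left(-2930\right) + 70 = -4392070 + 70 = -4392000$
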